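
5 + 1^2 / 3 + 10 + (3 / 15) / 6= 461 / 30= 15.37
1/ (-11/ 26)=-26/ 11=-2.36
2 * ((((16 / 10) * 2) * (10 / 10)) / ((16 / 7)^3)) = 343 / 640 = 0.54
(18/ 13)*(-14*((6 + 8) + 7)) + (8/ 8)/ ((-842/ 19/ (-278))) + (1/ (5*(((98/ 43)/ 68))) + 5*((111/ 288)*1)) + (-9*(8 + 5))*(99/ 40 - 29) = 348911020729/ 128724960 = 2710.52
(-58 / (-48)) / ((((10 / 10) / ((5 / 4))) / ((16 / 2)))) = 145 / 12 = 12.08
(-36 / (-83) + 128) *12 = 127920 / 83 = 1541.20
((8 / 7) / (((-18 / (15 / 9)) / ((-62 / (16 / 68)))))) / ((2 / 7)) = 2635 / 27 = 97.59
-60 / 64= -15 / 16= -0.94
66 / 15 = 22 / 5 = 4.40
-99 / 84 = -33 / 28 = -1.18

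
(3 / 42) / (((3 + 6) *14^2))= 1 / 24696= 0.00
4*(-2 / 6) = -1.33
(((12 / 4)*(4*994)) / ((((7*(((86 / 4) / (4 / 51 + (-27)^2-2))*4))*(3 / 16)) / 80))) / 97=13479685120 / 212721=63367.91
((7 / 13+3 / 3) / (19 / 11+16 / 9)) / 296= 495 / 333814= 0.00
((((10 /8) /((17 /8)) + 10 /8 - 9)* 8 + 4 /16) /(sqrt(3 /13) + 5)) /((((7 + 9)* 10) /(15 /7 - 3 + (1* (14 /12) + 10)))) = -7278297 /9809408 + 559869* sqrt(39) /49047040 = -0.67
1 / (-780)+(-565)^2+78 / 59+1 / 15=4896932783 / 15340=319226.39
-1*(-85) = 85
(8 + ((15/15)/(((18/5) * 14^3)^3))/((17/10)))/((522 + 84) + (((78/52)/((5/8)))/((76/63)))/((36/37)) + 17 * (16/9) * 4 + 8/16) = 778399152494159855/70973814508713091584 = 0.01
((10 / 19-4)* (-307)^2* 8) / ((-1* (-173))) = -49763472 / 3287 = -15139.48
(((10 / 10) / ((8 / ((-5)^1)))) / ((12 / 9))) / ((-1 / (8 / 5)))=3 / 4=0.75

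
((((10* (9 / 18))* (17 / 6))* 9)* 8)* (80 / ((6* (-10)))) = -1360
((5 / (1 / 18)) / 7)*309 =27810 / 7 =3972.86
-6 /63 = -2 /21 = -0.10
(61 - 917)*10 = -8560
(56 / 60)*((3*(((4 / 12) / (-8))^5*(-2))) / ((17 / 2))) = 7 / 84602880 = 0.00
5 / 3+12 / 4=14 / 3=4.67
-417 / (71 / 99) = -41283 / 71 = -581.45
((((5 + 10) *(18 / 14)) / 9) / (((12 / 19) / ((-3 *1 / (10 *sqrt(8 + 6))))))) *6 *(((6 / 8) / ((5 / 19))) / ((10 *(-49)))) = 9747 *sqrt(14) / 3841600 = 0.01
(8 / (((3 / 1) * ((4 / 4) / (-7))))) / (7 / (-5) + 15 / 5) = -35 / 3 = -11.67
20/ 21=0.95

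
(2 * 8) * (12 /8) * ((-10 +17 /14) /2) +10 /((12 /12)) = -668 /7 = -95.43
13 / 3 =4.33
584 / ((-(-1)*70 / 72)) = 21024 / 35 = 600.69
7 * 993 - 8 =6943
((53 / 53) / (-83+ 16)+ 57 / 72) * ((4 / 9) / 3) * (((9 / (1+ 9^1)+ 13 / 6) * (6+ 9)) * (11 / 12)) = 315997 / 65124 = 4.85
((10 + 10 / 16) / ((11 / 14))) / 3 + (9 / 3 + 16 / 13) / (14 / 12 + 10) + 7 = 1366609 / 114972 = 11.89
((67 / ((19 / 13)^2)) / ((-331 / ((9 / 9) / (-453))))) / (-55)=-0.00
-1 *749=-749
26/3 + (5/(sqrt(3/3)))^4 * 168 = 315026/3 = 105008.67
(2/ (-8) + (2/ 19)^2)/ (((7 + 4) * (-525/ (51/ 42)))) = 391/ 7783160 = 0.00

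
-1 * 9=-9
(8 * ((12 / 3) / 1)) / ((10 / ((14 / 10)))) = 112 / 25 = 4.48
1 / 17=0.06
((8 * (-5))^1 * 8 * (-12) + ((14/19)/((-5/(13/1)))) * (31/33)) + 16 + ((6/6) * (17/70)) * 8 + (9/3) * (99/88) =3859.52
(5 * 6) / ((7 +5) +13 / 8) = 240 / 109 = 2.20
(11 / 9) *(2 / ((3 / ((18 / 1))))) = 44 / 3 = 14.67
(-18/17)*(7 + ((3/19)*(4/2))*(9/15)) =-12294/1615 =-7.61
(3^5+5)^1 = 248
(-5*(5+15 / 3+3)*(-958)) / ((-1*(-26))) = 2395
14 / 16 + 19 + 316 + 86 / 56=18895 / 56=337.41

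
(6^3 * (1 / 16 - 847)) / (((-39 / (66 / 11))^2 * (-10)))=365877 / 845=432.99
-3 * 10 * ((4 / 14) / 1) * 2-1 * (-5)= -85 / 7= -12.14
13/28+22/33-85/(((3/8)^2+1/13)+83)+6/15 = 705571/1384740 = 0.51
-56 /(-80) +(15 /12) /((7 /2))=37 /35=1.06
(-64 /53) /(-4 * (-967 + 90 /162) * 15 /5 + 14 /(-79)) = -7584 /72835939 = -0.00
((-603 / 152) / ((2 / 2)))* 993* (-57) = 1796337 / 8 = 224542.12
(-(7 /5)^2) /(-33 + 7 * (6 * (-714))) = 49 /750525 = 0.00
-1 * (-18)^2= -324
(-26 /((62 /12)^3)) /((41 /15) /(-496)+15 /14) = -9434880 /53347993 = -0.18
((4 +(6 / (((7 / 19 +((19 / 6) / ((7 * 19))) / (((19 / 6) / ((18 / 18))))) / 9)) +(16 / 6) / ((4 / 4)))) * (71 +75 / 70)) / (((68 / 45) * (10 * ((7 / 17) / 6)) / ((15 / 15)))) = 102370113 / 9800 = 10445.93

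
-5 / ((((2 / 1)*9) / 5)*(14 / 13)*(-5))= 65 / 252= 0.26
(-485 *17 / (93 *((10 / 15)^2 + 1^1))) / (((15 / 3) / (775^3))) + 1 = -74282296862 / 13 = -5714022835.54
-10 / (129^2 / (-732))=2440 / 5547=0.44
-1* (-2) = 2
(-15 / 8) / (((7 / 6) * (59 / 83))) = -3735 / 1652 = -2.26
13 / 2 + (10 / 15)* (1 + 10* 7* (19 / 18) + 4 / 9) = 1021 / 18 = 56.72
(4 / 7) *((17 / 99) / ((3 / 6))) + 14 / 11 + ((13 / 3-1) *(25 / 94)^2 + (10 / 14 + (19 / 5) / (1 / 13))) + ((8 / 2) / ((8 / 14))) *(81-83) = 578947843 / 15308370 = 37.82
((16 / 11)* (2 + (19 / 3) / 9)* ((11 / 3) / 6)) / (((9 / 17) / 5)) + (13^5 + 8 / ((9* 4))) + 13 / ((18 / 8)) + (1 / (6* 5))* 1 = 8120806259 / 21870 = 371321.73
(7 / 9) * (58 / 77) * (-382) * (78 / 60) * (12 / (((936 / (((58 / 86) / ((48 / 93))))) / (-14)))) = 34856927 / 510840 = 68.23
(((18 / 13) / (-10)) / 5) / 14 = -9 / 4550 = -0.00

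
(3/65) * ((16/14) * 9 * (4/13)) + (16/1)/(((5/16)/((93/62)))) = 455136/5915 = 76.95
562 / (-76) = -281 / 38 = -7.39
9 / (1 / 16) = 144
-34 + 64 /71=-2350 /71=-33.10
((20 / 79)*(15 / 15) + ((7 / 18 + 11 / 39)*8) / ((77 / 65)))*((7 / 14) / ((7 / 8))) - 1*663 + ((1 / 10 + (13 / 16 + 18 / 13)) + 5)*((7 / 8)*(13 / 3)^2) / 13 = -17742131513 / 27251840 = -651.04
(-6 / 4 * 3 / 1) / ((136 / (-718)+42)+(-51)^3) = 3231 / 95213398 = 0.00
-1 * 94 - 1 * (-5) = -89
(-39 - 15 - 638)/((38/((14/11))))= -4844/209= -23.18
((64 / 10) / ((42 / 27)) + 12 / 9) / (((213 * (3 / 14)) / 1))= 1144 / 9585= 0.12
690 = 690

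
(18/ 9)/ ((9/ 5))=1.11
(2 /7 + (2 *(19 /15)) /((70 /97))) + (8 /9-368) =-572221 /1575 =-363.31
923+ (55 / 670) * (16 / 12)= 185545 / 201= 923.11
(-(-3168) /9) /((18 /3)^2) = 88 /9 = 9.78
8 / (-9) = -8 / 9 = -0.89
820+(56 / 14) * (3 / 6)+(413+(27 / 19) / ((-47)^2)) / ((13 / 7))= 1044.38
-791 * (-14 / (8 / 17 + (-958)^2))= 94129 / 7800998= 0.01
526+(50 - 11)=565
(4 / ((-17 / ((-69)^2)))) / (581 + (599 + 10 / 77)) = -244398 / 257465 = -0.95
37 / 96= 0.39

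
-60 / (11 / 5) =-300 / 11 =-27.27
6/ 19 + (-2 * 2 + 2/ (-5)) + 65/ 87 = -27581/ 8265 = -3.34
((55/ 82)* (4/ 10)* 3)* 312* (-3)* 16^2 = -7907328/ 41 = -192861.66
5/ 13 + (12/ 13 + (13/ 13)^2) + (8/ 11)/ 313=103394/ 44759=2.31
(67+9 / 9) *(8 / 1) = 544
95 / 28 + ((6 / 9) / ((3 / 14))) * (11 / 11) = 1639 / 252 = 6.50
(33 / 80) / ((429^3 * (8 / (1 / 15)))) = 1 / 22968316800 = 0.00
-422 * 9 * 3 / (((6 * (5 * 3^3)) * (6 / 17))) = -3587 / 90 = -39.86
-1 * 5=-5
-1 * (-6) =6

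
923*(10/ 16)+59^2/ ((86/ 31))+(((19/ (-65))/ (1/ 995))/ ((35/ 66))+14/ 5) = 201284927/ 156520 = 1286.00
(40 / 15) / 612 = 2 / 459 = 0.00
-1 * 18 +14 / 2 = -11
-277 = -277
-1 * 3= -3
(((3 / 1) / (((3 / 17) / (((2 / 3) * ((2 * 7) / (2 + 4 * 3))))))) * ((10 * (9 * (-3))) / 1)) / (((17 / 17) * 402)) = -7.61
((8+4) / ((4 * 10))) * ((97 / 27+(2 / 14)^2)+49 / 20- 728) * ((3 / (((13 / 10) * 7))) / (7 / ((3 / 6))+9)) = -19102453 / 6153420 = -3.10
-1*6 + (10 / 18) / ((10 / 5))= -103 / 18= -5.72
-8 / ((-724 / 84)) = 168 / 181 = 0.93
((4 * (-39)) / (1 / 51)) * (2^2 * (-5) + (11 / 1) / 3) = 129948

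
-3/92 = -0.03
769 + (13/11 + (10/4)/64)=1084471/1408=770.22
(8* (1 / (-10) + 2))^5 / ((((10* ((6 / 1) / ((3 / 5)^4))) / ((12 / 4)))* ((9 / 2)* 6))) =1901644032 / 9765625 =194.73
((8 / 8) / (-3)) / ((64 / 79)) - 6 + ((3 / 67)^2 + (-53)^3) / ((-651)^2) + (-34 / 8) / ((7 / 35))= -69606723941 / 2484823104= -28.01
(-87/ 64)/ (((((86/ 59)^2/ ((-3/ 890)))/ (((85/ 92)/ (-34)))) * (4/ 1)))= -908541/ 62011850752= -0.00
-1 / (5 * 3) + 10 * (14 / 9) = 15.49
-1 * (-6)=6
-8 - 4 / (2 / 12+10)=-512 / 61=-8.39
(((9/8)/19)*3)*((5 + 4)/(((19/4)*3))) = 81/722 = 0.11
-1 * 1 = -1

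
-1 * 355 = -355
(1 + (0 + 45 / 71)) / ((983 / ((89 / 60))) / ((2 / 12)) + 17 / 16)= 165184 / 402115103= 0.00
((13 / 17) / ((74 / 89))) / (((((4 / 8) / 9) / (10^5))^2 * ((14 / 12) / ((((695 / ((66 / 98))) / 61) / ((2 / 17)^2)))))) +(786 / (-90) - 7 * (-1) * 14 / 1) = 1162629672750033243353 / 372405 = 3121949685826004.60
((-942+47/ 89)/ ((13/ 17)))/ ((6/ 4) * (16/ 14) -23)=9971129/ 172393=57.84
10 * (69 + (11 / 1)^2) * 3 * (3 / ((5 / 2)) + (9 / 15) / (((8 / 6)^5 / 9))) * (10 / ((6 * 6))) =2011625 / 512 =3928.96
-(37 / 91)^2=-1369 / 8281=-0.17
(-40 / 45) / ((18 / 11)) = -44 / 81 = -0.54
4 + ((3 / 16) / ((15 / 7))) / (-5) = 1593 / 400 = 3.98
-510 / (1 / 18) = -9180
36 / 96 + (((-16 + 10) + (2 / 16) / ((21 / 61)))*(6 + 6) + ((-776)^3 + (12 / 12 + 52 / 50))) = -654204097719 / 1400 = -467288641.23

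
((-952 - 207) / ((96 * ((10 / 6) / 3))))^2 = 472.25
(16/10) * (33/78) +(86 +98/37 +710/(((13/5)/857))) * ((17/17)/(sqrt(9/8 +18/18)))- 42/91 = 160602.17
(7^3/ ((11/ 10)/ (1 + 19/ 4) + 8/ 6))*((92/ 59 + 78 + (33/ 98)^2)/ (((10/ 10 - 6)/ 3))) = -9345103389/ 868952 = -10754.45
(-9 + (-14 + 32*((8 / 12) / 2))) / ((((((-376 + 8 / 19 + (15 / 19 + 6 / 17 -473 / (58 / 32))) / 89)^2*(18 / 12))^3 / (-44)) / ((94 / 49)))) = 410974998354699436026775363508397569994304 / 176431403620029513011100957136938648602350809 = 0.00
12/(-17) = -12/17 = -0.71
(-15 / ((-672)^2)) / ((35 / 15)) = -0.00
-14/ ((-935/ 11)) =0.16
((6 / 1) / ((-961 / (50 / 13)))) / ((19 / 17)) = -0.02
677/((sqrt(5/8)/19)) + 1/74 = 1/74 + 25726 *sqrt(10)/5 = 16270.56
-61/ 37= -1.65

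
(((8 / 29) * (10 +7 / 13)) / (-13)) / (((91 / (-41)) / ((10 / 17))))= 449360 / 7581847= 0.06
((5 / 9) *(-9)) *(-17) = 85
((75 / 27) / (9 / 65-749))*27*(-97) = 472875 / 48676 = 9.71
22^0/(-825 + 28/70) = -5/4123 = -0.00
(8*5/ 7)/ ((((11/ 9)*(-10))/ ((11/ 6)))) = -6/ 7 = -0.86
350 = 350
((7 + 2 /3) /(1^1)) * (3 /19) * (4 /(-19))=-92 /361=-0.25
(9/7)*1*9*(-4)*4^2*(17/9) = -9792/7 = -1398.86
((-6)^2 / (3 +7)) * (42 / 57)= 252 / 95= 2.65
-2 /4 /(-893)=1 /1786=0.00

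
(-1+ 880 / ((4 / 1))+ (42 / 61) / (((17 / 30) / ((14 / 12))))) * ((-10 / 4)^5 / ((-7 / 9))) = 6428615625 / 232288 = 27675.19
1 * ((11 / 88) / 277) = 0.00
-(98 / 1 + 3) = -101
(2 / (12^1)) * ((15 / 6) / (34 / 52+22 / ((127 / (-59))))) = -8255 / 189534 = -0.04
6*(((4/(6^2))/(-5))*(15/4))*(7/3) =-7/6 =-1.17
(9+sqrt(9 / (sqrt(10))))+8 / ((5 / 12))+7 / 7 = 3 * 10^(3 / 4) / 10+146 / 5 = 30.89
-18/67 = -0.27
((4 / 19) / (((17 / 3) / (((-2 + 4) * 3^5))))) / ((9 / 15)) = 9720 / 323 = 30.09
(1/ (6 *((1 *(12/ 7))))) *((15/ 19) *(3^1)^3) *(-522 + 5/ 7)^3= -2186422580205/ 7448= -293558348.58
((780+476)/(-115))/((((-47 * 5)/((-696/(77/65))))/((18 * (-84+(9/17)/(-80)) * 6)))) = 8763920143056/35375725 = 247738.25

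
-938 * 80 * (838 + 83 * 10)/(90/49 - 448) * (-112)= -343457479680/10931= -31420499.47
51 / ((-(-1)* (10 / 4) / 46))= 4692 / 5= 938.40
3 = 3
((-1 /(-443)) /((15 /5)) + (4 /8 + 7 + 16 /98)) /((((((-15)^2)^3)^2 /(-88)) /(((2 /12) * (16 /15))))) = -351358304 /380214507139892578125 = -0.00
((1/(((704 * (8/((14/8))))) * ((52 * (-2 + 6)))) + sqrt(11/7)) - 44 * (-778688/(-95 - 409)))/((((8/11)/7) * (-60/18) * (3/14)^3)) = 1376690322875245/69009408 - 3773 * sqrt(77)/90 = 19948945.75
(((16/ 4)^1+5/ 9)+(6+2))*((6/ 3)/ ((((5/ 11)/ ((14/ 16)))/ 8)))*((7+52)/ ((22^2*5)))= 46669/ 4950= 9.43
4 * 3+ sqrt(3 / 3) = 13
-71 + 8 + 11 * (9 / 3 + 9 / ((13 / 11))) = 53.77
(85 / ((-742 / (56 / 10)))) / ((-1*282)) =17 / 7473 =0.00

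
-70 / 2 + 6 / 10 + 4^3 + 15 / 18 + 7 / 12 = 1861 / 60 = 31.02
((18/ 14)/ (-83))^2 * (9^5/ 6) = 2.36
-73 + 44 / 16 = -281 / 4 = -70.25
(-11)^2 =121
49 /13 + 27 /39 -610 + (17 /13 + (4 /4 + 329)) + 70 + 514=4027 /13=309.77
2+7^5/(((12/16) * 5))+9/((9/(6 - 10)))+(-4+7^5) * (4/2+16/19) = 14887192/285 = 52235.76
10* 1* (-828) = -8280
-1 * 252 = -252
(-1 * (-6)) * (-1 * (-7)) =42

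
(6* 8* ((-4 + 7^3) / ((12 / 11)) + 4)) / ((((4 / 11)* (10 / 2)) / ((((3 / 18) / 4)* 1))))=13849 / 40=346.22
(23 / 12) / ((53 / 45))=345 / 212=1.63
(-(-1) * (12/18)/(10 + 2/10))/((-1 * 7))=-10/1071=-0.01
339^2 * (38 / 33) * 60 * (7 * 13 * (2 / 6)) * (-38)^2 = 3825606701280 / 11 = 347782427389.09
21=21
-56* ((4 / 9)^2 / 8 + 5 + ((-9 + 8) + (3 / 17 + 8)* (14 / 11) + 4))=-1032.14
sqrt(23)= 4.80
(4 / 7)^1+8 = 60 / 7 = 8.57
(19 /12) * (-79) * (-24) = 3002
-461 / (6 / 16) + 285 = -2833 / 3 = -944.33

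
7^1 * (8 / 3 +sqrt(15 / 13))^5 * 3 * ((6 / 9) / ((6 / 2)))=64435630 * sqrt(195) / 533871 +213533488 / 123201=3418.63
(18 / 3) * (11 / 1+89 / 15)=508 / 5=101.60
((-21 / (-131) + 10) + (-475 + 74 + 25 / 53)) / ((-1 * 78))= 2710325 / 541554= 5.00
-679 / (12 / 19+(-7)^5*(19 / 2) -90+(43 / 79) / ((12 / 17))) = 12230148 / 2877508813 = 0.00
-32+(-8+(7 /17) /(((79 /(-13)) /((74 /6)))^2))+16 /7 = -36.02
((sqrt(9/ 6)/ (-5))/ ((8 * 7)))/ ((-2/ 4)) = sqrt(6)/ 280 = 0.01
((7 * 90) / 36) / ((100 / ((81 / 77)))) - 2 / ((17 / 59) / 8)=-413983 / 7480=-55.35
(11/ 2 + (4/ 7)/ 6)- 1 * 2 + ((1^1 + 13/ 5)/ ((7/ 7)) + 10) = 3611/ 210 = 17.20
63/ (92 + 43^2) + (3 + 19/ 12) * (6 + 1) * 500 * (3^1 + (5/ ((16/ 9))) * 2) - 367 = 714248701/ 5176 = 137992.41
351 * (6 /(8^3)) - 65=-15587 /256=-60.89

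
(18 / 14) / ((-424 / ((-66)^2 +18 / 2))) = -39285 / 2968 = -13.24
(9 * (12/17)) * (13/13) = 108/17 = 6.35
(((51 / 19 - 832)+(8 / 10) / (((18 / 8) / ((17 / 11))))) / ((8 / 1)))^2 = 60754962935209 / 5661057600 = 10732.09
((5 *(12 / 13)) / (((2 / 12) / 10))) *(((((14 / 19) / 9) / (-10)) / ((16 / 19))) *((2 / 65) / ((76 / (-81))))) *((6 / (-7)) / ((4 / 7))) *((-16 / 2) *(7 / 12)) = 3969 / 6422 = 0.62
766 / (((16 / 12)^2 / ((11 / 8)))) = 37917 / 64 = 592.45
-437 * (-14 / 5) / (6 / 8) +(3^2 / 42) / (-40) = 548171 / 336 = 1631.46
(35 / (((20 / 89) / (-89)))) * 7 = -388129 / 4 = -97032.25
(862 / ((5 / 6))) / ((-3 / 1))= -1724 / 5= -344.80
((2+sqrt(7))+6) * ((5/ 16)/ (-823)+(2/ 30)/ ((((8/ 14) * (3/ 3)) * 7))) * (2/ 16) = 3217 * sqrt(7)/ 1580160+3217/ 197520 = 0.02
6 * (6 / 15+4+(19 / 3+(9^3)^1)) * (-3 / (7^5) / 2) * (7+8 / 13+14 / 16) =-3674163 / 1092455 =-3.36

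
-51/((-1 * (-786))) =-17/262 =-0.06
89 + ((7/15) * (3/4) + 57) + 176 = 6447/20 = 322.35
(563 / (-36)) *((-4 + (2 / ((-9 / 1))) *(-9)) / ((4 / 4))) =563 / 18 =31.28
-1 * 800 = -800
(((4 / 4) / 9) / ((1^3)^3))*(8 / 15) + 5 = 683 / 135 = 5.06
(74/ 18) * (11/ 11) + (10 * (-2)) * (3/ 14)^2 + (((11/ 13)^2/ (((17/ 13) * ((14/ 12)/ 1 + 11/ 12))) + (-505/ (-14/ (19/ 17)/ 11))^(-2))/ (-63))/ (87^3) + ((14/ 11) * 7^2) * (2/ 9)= 12190519099010433097948/ 714930704715775623075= 17.05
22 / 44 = 1 / 2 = 0.50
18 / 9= 2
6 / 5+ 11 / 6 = 91 / 30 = 3.03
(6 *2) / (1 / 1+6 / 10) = 15 / 2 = 7.50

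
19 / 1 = 19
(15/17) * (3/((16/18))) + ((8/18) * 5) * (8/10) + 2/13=78121/15912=4.91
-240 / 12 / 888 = -5 / 222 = -0.02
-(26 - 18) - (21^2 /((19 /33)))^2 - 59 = -211813996 /361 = -586742.37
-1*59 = -59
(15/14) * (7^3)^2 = 252105/2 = 126052.50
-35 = -35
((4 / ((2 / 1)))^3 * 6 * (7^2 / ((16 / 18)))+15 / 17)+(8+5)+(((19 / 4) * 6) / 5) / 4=1809689 / 680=2661.31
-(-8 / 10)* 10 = 8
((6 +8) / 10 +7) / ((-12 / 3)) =-21 / 10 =-2.10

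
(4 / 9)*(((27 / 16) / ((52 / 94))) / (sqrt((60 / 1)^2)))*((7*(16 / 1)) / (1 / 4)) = 658 / 65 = 10.12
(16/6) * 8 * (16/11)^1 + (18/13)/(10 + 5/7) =31.16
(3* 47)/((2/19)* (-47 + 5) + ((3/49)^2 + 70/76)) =-677082/16789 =-40.33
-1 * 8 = -8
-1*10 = -10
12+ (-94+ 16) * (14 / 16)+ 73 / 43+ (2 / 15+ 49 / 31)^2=-1919583227 / 37190700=-51.61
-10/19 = -0.53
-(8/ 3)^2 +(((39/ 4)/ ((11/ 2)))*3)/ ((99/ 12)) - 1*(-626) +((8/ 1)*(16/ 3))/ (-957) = 6521360/ 10527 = 619.49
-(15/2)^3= -3375/8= -421.88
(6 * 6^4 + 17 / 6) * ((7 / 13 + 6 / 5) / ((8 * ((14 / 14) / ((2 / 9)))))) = 5274049 / 14040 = 375.64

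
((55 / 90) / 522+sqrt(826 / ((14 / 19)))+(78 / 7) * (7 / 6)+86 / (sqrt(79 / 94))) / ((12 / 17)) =2076703 / 112752+17 * sqrt(1121) / 12+731 * sqrt(7426) / 474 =198.75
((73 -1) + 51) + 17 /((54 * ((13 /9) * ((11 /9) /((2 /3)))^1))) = 17606 /143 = 123.12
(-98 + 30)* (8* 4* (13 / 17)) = -1664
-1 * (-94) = 94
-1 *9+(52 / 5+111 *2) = 1117 / 5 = 223.40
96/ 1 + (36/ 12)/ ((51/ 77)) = 1709/ 17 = 100.53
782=782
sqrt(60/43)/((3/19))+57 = 38* sqrt(645)/129+57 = 64.48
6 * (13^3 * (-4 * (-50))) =2636400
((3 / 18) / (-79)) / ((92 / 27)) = -9 / 14536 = -0.00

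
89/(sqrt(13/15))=89* sqrt(195)/13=95.60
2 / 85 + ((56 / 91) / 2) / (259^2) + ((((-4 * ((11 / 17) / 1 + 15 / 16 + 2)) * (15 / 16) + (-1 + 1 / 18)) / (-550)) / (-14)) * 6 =19292882053 / 1565509545600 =0.01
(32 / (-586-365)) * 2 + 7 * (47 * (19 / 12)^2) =37646701 / 45648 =824.72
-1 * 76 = -76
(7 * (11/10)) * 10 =77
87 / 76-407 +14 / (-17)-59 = -601657 / 1292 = -465.68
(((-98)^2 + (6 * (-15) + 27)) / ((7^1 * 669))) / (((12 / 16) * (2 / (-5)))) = -13630 / 2007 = -6.79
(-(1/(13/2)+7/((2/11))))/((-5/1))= 201/26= 7.73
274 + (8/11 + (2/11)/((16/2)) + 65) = 1359/4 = 339.75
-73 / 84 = -0.87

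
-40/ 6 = -20/ 3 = -6.67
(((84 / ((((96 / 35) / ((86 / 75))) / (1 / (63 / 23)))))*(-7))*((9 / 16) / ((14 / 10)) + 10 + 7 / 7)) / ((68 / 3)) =-8840671 / 195840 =-45.14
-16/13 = -1.23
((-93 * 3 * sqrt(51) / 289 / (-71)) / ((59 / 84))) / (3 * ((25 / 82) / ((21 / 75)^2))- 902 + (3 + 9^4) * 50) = 94165848 * sqrt(51) / 1592124285068419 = 0.00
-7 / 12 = -0.58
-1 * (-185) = 185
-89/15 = -5.93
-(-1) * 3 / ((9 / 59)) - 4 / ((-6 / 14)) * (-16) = -389 / 3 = -129.67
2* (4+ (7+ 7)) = 36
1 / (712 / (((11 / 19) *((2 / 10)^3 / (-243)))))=-0.00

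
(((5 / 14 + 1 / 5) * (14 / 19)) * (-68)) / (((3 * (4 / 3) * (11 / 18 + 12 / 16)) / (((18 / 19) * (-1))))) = 4.86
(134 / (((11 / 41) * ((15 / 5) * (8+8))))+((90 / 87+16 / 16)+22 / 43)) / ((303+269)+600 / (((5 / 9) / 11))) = 4263709 / 4099298016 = 0.00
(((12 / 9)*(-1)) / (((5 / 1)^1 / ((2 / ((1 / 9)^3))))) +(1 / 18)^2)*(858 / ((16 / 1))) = -90068693 / 4320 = -20849.23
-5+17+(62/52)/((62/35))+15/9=2237/156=14.34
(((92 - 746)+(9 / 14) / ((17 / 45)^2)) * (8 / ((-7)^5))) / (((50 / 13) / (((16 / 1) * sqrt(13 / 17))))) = 1093189344 * sqrt(221) / 14450238425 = 1.12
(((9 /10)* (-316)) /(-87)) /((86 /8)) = 1896 /6235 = 0.30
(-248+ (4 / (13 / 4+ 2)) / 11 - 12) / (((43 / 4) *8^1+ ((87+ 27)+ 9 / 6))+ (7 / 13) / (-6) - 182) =-780572 / 58289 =-13.39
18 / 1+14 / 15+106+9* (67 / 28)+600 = 313517 / 420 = 746.47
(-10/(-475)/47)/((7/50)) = 20/6251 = 0.00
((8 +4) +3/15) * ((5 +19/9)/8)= 488/45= 10.84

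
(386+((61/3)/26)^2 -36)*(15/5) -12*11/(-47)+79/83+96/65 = 41813690141/39556140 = 1057.07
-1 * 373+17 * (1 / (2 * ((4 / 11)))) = -2797 / 8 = -349.62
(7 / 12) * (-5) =-35 / 12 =-2.92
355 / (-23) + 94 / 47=-309 / 23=-13.43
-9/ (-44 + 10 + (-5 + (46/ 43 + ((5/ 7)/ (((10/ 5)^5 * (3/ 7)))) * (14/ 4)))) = 74304/ 311647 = 0.24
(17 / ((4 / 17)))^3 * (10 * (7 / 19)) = 844814915 / 608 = 1389498.22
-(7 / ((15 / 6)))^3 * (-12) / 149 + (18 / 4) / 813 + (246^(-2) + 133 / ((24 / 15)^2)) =262570125653803 / 4887151128000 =53.73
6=6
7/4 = 1.75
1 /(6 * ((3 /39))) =2.17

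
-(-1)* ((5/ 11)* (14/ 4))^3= 42875/ 10648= 4.03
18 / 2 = 9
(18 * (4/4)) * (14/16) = 63/4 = 15.75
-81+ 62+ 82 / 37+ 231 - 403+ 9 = -6652 / 37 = -179.78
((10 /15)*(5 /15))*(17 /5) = 34 /45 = 0.76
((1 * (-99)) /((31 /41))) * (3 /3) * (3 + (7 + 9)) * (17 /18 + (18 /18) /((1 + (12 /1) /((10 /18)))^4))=-23751694620203 /10108936382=-2349.57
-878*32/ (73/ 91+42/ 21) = -2556736/ 255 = -10026.42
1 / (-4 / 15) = -15 / 4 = -3.75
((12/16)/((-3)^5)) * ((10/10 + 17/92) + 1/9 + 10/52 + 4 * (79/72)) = -781/43056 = -0.02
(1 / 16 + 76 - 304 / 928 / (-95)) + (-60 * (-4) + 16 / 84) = 15408013 / 48720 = 316.26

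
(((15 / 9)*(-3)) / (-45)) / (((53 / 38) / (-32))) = -1216 / 477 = -2.55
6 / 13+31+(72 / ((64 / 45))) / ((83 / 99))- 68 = 23.85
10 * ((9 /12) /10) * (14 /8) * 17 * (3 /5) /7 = 153 /80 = 1.91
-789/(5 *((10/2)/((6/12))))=-789/50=-15.78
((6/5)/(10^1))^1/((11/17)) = 51/275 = 0.19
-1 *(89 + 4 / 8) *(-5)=895 / 2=447.50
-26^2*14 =-9464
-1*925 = -925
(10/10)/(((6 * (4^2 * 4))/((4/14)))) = 1/1344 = 0.00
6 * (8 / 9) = 16 / 3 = 5.33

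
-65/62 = -1.05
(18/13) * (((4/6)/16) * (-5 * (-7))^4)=4501875/52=86574.52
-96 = -96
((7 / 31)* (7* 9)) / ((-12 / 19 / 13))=-292.81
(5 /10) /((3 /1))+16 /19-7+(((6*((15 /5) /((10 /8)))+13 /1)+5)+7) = 19043 /570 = 33.41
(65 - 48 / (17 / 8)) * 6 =4326 / 17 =254.47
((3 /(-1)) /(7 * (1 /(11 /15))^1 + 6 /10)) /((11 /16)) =-40 /93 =-0.43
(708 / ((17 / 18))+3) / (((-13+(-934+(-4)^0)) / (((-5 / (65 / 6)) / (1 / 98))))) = 3761730 / 104533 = 35.99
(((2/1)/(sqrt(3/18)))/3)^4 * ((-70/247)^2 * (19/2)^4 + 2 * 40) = 5220.83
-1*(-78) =78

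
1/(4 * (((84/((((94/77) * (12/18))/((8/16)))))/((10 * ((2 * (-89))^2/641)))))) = 7445740/3109491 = 2.39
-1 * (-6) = 6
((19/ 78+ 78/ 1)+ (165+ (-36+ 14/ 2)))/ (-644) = -16711/ 50232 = -0.33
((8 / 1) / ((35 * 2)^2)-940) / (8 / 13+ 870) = -7484737 / 6932275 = -1.08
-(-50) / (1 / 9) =450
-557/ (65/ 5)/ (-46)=557/ 598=0.93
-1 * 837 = -837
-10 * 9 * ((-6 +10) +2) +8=-532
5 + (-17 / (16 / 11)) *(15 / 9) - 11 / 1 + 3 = -1079 / 48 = -22.48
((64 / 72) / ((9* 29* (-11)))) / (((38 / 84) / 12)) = -448 / 54549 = -0.01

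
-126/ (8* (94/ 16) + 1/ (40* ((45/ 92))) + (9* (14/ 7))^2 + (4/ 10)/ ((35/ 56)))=-56700/ 167261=-0.34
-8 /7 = -1.14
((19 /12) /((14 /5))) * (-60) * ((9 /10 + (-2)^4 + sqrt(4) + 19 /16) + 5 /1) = -190665 /224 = -851.18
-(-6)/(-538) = -3/269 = -0.01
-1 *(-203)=203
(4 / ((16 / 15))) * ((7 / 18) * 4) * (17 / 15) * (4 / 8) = 119 / 36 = 3.31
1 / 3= 0.33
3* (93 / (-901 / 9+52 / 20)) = -2.86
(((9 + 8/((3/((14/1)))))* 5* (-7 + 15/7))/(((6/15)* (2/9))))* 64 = -5671200/7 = -810171.43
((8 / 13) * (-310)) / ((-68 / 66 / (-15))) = -2777.38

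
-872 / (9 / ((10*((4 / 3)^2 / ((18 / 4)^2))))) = -558080 / 6561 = -85.06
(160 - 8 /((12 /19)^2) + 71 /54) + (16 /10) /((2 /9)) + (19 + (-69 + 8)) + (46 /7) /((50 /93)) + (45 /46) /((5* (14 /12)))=12916004 /108675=118.85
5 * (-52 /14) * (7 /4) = -65 /2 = -32.50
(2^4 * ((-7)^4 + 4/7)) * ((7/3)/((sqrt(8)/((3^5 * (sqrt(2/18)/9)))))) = 201732 * sqrt(2) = 285292.13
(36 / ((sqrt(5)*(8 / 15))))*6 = 81*sqrt(5) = 181.12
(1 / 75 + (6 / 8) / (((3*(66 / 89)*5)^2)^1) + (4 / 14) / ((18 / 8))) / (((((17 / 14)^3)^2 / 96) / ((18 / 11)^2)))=20740446816768 / 1766990738645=11.74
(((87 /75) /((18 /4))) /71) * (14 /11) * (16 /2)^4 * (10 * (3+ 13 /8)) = 30765056 /35145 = 875.38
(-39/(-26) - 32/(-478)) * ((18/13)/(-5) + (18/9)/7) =214/15535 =0.01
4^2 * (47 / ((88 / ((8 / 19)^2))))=6016 / 3971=1.51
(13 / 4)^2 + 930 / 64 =803 / 32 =25.09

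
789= 789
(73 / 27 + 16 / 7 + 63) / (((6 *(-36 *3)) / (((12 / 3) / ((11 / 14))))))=-12850 / 24057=-0.53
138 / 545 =0.25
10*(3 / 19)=30 / 19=1.58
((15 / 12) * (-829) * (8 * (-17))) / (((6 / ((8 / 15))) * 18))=56372 / 81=695.95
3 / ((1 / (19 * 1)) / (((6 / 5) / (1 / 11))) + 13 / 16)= 30096 / 8191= 3.67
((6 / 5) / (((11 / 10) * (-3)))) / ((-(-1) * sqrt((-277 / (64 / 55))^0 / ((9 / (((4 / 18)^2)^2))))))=-243 / 11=-22.09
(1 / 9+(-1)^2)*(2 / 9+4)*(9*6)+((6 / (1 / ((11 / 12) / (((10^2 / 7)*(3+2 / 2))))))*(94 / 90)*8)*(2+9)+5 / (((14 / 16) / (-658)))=-15740191 / 4500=-3497.82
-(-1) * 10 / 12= 5 / 6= 0.83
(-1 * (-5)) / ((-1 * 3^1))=-5 / 3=-1.67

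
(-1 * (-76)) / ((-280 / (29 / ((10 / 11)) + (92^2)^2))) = -1944496043 / 100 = -19444960.43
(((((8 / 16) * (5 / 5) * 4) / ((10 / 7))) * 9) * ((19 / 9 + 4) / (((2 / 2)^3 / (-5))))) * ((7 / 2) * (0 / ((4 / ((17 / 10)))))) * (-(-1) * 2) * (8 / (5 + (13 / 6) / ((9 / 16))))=0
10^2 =100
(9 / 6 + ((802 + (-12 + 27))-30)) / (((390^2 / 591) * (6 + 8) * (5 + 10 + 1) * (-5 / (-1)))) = 310669 / 113568000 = 0.00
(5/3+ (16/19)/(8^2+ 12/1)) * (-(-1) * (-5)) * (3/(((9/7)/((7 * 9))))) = -445165/361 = -1233.14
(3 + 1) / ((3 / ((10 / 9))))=40 / 27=1.48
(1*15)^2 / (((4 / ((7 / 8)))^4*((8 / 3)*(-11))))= -1620675 / 92274688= -0.02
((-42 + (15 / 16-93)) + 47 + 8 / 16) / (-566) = 1385 / 9056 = 0.15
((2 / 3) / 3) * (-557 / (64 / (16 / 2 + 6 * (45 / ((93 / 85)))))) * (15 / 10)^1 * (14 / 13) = -15397151 / 19344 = -795.97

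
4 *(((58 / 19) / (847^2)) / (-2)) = -116 / 13630771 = -0.00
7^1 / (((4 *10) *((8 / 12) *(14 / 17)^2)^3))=651714363 / 344207360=1.89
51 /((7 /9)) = 459 /7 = 65.57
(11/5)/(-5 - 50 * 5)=-11/1275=-0.01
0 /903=0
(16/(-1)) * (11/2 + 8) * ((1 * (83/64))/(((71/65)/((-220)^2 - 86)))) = -3518829405/284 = -12390244.38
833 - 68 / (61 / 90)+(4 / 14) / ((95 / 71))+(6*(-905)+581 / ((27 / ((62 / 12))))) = -30136611551 / 6571530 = -4585.94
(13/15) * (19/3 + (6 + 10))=871/45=19.36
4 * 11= 44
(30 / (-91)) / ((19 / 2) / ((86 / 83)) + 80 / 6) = -15480 / 1056601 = -0.01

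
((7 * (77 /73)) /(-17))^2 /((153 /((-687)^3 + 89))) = -94199288461894 /235632393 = -399772.24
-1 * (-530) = 530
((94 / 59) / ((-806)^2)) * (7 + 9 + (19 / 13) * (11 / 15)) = 156463 / 3737031090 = 0.00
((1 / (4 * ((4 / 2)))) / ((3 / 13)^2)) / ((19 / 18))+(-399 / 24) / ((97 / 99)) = -217387 / 14744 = -14.74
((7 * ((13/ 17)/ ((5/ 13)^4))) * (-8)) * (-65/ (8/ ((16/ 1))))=540602608/ 2125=254401.23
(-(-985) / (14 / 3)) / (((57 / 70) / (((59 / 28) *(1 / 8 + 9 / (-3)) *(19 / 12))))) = -6683225 / 2688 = -2486.32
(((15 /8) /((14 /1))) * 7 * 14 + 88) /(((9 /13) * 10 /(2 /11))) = 10517 /3960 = 2.66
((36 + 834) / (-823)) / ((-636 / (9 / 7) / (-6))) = -3915 / 305333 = -0.01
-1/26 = -0.04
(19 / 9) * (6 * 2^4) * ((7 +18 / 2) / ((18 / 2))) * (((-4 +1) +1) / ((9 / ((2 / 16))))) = -2432 / 243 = -10.01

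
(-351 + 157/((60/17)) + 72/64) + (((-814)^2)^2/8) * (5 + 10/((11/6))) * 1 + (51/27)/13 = 2685088723003847/4680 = 573736906624.75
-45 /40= -9 /8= -1.12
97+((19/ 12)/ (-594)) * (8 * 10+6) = 344891/ 3564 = 96.77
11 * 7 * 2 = 154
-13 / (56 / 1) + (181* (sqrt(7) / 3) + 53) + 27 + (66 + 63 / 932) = 1902861 / 13048 + 181* sqrt(7) / 3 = 305.46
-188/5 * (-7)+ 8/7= 9252/35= 264.34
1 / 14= 0.07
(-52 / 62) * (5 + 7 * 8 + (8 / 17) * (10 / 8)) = -27222 / 527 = -51.65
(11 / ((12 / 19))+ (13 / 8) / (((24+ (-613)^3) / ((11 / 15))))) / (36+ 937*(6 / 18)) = 43765810857 / 875316217400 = 0.05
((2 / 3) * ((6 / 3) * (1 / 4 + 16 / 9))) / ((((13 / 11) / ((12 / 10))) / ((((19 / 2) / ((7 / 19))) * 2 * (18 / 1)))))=1159532 / 455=2548.42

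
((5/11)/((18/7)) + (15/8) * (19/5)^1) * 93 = 179273/264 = 679.06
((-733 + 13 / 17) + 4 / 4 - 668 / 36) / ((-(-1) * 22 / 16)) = -545.30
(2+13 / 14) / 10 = 41 / 140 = 0.29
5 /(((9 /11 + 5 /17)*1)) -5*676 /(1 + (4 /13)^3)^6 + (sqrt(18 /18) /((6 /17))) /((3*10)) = -3551989937014349210932474201 /1250487119849836261170960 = -2840.49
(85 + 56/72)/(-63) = -772/567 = -1.36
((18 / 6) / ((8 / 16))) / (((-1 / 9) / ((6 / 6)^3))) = -54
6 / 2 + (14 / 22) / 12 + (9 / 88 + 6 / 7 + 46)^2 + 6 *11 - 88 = 2488745363 / 1138368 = 2186.24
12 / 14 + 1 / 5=1.06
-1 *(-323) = 323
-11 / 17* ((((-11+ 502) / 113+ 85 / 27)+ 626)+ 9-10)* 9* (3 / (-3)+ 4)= -21227107 / 1921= -11050.03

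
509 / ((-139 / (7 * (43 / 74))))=-153209 / 10286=-14.89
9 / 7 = 1.29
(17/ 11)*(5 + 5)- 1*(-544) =6154/ 11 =559.45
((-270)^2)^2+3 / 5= 26572050003 / 5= 5314410000.60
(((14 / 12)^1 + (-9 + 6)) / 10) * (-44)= 121 / 15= 8.07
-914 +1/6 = -5483/6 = -913.83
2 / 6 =1 / 3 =0.33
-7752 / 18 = -1292 / 3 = -430.67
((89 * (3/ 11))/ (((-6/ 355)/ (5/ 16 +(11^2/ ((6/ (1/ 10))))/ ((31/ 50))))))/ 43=-167611475/ 1407648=-119.07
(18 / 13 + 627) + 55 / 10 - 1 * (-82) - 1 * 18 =18145 / 26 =697.88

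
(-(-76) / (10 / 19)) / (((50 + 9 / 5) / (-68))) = -49096 / 259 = -189.56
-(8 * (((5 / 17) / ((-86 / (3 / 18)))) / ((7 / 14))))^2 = -400 / 4809249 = -0.00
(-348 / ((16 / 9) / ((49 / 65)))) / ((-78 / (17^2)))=3696021 / 6760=546.75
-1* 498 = -498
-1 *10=-10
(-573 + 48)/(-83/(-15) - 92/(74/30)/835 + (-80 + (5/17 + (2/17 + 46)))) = 827213625/44274946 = 18.68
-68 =-68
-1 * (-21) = 21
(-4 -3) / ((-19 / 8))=56 / 19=2.95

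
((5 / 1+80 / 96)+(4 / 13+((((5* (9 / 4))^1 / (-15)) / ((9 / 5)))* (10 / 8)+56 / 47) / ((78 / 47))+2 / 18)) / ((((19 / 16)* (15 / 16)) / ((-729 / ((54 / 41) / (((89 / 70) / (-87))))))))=48.36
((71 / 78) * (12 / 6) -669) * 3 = -26020 / 13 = -2001.54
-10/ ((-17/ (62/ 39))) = 620/ 663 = 0.94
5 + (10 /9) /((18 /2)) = 415 /81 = 5.12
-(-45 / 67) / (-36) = -5 / 268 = -0.02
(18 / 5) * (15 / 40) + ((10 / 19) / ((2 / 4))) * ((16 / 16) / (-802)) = 205513 / 152380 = 1.35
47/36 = 1.31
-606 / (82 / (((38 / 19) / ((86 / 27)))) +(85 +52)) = -16362 / 7225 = -2.26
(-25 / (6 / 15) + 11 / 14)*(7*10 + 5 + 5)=-34560 / 7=-4937.14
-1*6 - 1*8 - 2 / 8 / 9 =-505 / 36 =-14.03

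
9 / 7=1.29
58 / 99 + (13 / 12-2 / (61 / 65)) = -11159 / 24156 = -0.46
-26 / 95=-0.27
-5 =-5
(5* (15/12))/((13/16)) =100/13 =7.69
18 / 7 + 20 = 158 / 7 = 22.57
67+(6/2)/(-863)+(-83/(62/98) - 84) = -3964715/26753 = -148.20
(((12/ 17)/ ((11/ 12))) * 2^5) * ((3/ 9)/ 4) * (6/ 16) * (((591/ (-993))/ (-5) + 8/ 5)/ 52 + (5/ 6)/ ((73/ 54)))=29378772/ 58740253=0.50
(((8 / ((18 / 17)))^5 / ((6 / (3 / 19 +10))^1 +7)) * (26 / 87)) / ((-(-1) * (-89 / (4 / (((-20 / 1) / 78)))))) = 189691804749824 / 1116370060425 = 169.92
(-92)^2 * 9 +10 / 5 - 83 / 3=228451 / 3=76150.33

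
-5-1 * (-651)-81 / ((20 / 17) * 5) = 63223 / 100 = 632.23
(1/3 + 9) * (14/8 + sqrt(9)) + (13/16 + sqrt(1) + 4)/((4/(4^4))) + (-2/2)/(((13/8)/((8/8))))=16213/39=415.72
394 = 394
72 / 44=18 / 11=1.64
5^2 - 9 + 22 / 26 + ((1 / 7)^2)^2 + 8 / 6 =1702348 / 93639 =18.18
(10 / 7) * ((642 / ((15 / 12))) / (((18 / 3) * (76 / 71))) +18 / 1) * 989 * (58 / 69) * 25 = 2908729.07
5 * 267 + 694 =2029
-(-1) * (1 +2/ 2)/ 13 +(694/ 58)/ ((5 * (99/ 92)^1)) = 443722/ 186615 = 2.38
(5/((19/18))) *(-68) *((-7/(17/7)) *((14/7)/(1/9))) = 317520/19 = 16711.58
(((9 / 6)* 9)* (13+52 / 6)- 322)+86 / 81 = -4607 / 162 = -28.44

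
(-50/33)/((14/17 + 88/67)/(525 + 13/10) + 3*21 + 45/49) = -7343332325/309806395536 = -0.02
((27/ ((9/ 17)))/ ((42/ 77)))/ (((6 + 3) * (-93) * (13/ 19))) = -3553/ 21762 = -0.16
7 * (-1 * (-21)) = 147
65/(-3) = -65/3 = -21.67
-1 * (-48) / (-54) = -8 / 9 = -0.89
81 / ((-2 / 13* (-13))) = 81 / 2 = 40.50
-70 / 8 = -35 / 4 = -8.75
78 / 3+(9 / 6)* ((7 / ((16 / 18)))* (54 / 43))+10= 17487 / 344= 50.83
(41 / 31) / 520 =41 / 16120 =0.00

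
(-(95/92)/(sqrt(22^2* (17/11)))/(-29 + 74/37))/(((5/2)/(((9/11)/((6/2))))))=19* sqrt(187)/1703196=0.00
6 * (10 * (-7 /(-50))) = 42 /5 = 8.40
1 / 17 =0.06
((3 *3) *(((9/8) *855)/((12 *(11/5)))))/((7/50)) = 2885625/1232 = 2342.23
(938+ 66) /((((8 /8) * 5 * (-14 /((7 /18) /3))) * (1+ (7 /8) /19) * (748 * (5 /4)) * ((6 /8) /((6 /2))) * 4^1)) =-38152 /20069775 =-0.00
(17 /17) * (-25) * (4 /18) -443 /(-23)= 2837 /207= 13.71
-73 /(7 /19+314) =-1387 /5973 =-0.23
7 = 7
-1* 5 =-5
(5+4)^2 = 81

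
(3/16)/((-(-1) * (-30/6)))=-3/80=-0.04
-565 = -565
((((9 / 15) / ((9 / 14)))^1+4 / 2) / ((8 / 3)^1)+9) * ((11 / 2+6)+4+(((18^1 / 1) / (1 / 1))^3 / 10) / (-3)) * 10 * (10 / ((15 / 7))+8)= -3433091 / 15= -228872.73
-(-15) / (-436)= -15 / 436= -0.03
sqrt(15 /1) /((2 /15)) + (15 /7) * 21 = 15 * sqrt(15) /2 + 45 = 74.05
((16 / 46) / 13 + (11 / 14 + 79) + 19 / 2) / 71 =186931 / 148603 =1.26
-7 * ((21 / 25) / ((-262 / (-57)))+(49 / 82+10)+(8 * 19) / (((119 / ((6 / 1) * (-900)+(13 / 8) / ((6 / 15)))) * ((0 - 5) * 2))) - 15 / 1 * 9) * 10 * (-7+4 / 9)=236737584901 / 913070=259276.49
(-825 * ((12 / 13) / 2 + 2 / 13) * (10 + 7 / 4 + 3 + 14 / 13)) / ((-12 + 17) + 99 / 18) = -905300 / 1183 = -765.26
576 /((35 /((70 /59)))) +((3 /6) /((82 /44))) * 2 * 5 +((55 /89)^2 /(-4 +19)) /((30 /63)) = 22.26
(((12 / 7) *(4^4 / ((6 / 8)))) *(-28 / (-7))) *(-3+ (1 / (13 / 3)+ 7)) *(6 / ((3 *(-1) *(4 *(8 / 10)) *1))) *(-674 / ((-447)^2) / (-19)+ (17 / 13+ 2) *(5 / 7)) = -459729514956800 / 31437748251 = -14623.49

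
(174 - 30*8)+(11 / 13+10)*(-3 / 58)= -50187 / 754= -66.56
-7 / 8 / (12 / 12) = -7 / 8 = -0.88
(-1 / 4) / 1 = -1 / 4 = -0.25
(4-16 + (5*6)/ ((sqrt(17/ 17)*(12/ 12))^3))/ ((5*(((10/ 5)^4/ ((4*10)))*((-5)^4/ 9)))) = 81/ 625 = 0.13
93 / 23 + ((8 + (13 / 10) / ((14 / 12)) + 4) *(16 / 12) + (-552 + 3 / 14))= -121959 / 230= -530.26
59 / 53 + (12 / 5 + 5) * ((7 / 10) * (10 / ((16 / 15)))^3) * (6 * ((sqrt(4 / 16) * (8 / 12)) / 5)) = 46358833 / 27136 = 1708.39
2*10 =20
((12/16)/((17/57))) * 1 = 171/68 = 2.51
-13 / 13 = -1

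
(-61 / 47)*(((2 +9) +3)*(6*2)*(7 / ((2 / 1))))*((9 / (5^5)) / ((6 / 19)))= -1022238 / 146875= -6.96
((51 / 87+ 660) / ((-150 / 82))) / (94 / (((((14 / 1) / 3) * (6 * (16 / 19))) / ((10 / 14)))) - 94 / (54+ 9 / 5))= -114535565088 / 368861875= -310.51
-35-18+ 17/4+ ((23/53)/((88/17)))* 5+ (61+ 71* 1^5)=390233/4664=83.67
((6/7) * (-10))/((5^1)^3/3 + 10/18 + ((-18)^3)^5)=135/106259589709519969639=0.00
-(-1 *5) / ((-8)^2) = 5 / 64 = 0.08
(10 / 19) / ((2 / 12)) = 60 / 19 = 3.16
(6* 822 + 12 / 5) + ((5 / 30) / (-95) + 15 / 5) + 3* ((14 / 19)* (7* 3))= 2840777 / 570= 4983.82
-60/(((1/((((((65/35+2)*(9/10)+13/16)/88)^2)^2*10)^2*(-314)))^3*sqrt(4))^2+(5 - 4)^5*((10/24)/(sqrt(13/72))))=-180346610085298933585569523548029190454703181708504704343529451102465518842902857777302114716164093352890911841734186289223516549046521196147291046249219116677174395379182646550030771649494100868286449504677835479838971020403790297918728167307365894363847610862005746941858785117371113236528337941176139420296664455579186778820412881207675884097135810969600000000000000000000000000000000000/12740324595152129355296905371199679286220822558624648608187809655998964216644283484566164167426913875822176354926155728382302455028869411662702065011965379516610166769997503908401816847782133160897995949252833246609648634194518671026732418213570013205374296446474257618164455981501686733054607676390915686594534644258197858731337102552255774904638797972622325071435562791725188643939174269783925430864889745669124877313030799+8182403269308115909559536916806299935913714169719726329263634891674855049364045376157820600304873142801949279607032704211712427914779002623376719160732410063217848299562751937338282682972770492952741300681829730175684201088543492092425286391988412483020928645029834241025786591824212099142773246499297736272729908762592894829621323051970501472243630412*sqrt(26)/12740324595152129355296905371199679286220822558624648608187809655998964216644283484566164167426913875822176354926155728382302455028869411662702065011965379516610166769997503908401816847782133160897995949252833246609648634194518671026732418213570013205374296446474257618164455981501686733054607676390915686594534644258197858731337102552255774904638797972622325071435562791725188643939174269783925430864889745669124877313030799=-0.00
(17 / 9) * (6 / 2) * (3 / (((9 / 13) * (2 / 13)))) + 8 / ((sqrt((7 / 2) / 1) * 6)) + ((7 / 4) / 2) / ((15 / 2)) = 4 * sqrt(14) / 21 + 28751 / 180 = 160.44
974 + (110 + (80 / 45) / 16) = 9757 / 9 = 1084.11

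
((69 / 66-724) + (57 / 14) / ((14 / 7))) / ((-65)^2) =-222043 / 1301300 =-0.17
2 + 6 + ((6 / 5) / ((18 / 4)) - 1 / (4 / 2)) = 233 / 30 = 7.77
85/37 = 2.30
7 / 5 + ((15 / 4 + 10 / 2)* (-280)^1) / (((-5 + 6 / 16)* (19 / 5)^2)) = 2543499 / 66785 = 38.08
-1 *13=-13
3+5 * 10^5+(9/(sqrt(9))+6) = 500012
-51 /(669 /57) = -969 /223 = -4.35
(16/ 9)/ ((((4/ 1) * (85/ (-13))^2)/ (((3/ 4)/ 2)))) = 169/ 43350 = 0.00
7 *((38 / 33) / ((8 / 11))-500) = -41867 / 12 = -3488.92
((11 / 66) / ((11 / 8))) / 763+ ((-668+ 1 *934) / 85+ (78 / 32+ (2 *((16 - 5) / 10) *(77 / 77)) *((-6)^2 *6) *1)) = 16463118337 / 34243440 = 480.77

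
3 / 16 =0.19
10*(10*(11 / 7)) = 1100 / 7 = 157.14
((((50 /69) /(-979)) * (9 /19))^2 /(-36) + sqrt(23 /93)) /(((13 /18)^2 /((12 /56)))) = -303750 /216527470366207 + 162 * sqrt(2139) /36673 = 0.20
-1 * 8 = -8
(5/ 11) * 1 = 5/ 11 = 0.45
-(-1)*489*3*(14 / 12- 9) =-22983 / 2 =-11491.50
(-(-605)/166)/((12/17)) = 10285/1992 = 5.16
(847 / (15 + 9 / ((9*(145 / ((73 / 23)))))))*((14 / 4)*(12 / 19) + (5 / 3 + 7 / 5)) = 424841648 / 1427793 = 297.55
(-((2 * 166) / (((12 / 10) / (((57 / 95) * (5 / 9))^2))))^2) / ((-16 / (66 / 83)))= 22825 / 486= 46.97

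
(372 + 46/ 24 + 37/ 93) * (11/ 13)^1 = 510565/ 1612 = 316.73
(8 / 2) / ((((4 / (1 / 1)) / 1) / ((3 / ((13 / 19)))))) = 57 / 13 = 4.38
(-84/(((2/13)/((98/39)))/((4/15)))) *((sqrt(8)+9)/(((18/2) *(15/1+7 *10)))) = -5488/1275-10976 *sqrt(2)/11475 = -5.66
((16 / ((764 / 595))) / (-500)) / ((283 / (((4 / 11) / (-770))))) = 34 / 817551625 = 0.00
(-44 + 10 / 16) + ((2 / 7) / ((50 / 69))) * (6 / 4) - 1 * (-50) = 10103 / 1400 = 7.22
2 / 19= 0.11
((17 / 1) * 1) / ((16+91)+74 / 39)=663 / 4247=0.16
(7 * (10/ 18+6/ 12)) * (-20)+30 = -1060/ 9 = -117.78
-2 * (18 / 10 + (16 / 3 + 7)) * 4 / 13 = -1696 / 195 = -8.70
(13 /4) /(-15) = -13 /60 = -0.22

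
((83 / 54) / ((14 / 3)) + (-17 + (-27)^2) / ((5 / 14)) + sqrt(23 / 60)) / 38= 52.49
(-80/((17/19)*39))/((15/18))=-608/221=-2.75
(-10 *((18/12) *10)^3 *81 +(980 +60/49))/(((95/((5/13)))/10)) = -1339056700/12103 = -110638.41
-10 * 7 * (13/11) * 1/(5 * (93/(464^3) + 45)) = -18181316608/49449186303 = -0.37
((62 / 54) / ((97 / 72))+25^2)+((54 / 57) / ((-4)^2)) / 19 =525973843 / 840408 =625.86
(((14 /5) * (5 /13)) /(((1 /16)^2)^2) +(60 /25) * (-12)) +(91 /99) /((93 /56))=42220392376 /598455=70548.98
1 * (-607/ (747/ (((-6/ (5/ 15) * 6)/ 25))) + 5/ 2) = 6.01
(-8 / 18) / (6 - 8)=2 / 9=0.22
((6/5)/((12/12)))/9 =2/15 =0.13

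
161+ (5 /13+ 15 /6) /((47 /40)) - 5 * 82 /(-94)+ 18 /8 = 415643 /2444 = 170.07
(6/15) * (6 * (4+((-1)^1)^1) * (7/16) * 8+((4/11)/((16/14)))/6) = 8323/330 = 25.22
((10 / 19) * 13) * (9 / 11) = 1170 / 209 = 5.60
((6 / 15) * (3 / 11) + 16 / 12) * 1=238 / 165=1.44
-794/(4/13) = -5161/2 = -2580.50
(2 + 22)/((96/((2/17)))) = 1/34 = 0.03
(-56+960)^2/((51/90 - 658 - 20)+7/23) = -563879040/467219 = -1206.88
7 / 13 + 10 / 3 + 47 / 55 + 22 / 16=6.10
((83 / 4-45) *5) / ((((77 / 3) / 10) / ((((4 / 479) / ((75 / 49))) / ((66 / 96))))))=-21728 / 57959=-0.37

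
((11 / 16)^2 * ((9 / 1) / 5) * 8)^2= 1185921 / 25600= 46.33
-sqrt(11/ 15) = -sqrt(165)/ 15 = -0.86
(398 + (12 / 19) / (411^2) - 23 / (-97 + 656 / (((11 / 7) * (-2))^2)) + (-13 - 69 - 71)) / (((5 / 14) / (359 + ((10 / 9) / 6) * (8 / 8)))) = 247157.30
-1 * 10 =-10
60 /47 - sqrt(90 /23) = 60 /47 - 3 * sqrt(230) /23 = -0.70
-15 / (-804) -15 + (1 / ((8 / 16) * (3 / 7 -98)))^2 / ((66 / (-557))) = -61822089103 / 4125628716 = -14.98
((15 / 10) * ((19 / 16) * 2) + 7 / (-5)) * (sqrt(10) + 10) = 173 * sqrt(10) / 80 + 173 / 8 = 28.46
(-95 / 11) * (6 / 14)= -285 / 77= -3.70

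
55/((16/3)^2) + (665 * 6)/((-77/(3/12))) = -11.02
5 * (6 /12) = 5 /2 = 2.50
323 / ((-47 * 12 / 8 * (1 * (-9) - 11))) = 323 / 1410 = 0.23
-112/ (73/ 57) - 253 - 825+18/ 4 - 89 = -182493/ 146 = -1249.95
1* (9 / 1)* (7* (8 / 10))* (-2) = -504 / 5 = -100.80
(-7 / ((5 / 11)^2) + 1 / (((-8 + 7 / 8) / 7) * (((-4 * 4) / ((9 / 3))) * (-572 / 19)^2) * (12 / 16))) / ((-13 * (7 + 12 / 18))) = 415683947 / 1222850200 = 0.34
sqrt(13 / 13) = 1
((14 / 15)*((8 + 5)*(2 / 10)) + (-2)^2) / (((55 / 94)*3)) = 45308 / 12375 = 3.66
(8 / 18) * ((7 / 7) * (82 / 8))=41 / 9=4.56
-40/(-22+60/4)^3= 40/343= 0.12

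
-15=-15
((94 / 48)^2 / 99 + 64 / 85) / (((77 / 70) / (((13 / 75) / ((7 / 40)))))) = 49884913 / 69979140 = 0.71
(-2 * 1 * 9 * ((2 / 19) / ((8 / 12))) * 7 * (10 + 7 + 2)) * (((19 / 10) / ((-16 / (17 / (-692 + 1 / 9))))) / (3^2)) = -61047 / 498160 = -0.12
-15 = -15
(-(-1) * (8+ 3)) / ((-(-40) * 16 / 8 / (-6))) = -33 / 40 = -0.82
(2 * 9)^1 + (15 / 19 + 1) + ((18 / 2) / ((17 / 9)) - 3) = 6962 / 323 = 21.55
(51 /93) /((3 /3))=17 /31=0.55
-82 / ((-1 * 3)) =82 / 3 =27.33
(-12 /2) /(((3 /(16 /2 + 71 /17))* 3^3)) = -46 /51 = -0.90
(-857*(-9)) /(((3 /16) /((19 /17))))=781584 /17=45975.53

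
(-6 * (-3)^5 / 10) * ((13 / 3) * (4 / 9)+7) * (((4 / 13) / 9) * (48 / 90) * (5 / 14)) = 3856 / 455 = 8.47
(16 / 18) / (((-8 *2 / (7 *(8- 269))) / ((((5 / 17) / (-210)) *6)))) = -29 / 34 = -0.85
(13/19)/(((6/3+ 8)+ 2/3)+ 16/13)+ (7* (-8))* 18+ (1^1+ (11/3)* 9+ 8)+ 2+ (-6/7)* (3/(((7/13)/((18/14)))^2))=-978.60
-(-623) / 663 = 623 / 663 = 0.94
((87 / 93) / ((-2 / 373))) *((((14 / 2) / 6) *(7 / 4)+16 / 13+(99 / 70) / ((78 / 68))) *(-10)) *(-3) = -532185583 / 22568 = -23581.42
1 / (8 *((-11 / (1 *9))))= -9 / 88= -0.10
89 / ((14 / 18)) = 801 / 7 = 114.43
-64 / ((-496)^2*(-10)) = 1 / 38440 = 0.00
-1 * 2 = -2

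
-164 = -164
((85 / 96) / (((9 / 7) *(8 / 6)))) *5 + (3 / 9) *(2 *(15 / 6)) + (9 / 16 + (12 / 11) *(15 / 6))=95533 / 12672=7.54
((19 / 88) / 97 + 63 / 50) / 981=269359 / 209345400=0.00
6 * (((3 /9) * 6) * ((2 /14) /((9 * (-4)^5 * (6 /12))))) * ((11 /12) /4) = -11 /129024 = -0.00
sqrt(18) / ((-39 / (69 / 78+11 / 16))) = -327*sqrt(2) / 2704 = -0.17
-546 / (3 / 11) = -2002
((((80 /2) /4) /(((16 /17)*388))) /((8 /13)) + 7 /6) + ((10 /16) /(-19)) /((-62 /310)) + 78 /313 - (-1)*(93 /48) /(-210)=25051669403 /15505969920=1.62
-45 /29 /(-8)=45 /232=0.19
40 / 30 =4 / 3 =1.33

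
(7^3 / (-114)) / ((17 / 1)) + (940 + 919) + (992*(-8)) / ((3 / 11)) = -17596939 / 646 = -27239.84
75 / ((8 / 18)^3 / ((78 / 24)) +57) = 142155 / 108089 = 1.32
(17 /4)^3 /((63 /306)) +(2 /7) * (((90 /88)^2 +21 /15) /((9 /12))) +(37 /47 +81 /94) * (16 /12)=342122629 /909920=375.99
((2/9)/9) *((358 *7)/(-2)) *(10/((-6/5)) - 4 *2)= 122794/243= 505.33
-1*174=-174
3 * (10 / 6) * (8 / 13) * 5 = 200 / 13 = 15.38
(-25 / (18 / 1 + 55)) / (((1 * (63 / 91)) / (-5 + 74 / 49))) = 6175 / 3577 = 1.73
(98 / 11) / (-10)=-49 / 55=-0.89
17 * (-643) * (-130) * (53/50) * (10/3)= 15062918/3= 5020972.67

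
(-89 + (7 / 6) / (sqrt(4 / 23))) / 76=-89 / 76 + 7 * sqrt(23) / 912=-1.13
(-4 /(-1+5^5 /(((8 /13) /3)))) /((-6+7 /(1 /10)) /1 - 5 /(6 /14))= -96 /19133119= -0.00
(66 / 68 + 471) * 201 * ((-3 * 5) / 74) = -48381705 / 2516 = -19229.61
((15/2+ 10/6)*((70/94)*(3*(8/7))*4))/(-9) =-4400/423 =-10.40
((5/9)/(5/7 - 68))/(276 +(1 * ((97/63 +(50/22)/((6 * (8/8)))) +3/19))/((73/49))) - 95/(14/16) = -27269231676770/251163907113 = -108.57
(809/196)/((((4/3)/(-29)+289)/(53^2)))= 197705847/4927244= 40.13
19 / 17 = 1.12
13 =13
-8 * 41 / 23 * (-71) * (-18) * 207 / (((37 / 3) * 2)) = -5658984 / 37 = -152945.51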